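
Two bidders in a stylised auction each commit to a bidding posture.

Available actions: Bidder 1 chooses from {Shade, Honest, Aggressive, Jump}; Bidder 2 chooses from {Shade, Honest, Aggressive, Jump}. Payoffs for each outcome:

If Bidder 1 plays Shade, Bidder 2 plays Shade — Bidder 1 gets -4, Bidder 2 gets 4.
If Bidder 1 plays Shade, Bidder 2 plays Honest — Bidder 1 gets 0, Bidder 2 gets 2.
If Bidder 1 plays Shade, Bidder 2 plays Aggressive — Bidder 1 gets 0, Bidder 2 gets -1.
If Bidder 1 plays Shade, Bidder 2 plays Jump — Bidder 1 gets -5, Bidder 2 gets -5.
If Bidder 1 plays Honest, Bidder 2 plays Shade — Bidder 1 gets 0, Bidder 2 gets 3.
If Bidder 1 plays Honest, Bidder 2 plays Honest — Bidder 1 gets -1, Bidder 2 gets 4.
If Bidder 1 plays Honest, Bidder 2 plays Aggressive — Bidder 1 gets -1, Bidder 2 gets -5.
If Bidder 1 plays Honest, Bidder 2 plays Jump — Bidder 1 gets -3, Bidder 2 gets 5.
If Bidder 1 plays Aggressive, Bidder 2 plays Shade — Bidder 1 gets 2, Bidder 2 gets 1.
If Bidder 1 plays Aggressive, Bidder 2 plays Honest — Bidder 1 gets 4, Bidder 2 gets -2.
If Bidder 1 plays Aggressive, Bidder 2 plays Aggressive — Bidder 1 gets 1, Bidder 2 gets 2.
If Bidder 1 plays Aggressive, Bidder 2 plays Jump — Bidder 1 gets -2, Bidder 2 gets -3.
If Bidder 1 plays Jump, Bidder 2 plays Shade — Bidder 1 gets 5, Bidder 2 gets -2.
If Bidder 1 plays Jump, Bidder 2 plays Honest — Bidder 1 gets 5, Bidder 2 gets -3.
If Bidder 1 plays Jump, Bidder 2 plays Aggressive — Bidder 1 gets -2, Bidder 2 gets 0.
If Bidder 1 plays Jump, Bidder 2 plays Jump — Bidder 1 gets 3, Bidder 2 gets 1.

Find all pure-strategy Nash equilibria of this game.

Bidder 1 against Shade: payoffs -4, 0, 2, 5 → best response Jump.
Bidder 1 against Honest: payoffs 0, -1, 4, 5 → best response Jump.
Bidder 1 against Aggressive: payoffs 0, -1, 1, -2 → best response Aggressive.
Bidder 1 against Jump: payoffs -5, -3, -2, 3 → best response Jump.
Bidder 2 against Shade: payoffs 4, 2, -1, -5 → best response Shade.
Bidder 2 against Honest: payoffs 3, 4, -5, 5 → best response Jump.
Bidder 2 against Aggressive: payoffs 1, -2, 2, -3 → best response Aggressive.
Bidder 2 against Jump: payoffs -2, -3, 0, 1 → best response Jump.
Mutual best responses: (Aggressive, Aggressive); (Jump, Jump).

(Aggressive, Aggressive), (Jump, Jump)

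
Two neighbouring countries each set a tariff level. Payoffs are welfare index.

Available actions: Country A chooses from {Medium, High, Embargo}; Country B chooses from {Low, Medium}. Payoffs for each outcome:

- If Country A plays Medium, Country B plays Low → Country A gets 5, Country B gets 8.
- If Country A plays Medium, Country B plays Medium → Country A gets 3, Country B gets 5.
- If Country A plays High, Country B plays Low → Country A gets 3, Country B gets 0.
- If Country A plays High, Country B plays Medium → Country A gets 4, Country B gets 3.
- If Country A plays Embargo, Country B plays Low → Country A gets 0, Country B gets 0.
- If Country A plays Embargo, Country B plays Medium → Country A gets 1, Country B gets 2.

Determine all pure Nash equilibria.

(Medium, Low): Country A gets 5, best alternative 3; Country B gets 8, best alternative 5. No profitable deviation — NE.
(Medium, Medium): Country A can switch to High (3 → 4). Not NE.
(High, Low): Country A can switch to Medium (3 → 5). Not NE.
(High, Medium): Country A gets 4, best alternative 3; Country B gets 3, best alternative 0. No profitable deviation — NE.
(Embargo, Low): Country A can switch to Medium (0 → 5). Not NE.
(Embargo, Medium): Country A can switch to Medium (1 → 3). Not NE.

Pure-strategy Nash equilibria: (Medium, Low) and (High, Medium)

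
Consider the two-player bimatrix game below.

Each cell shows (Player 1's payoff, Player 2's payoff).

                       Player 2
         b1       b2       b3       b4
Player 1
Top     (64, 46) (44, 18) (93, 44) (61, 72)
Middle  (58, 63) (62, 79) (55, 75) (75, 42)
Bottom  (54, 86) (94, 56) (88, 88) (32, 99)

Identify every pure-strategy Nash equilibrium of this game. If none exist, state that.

none

Player 1 against b1: payoffs 64, 58, 54 → best response Top.
Player 1 against b2: payoffs 44, 62, 94 → best response Bottom.
Player 1 against b3: payoffs 93, 55, 88 → best response Top.
Player 1 against b4: payoffs 61, 75, 32 → best response Middle.
Player 2 against Top: payoffs 46, 18, 44, 72 → best response b4.
Player 2 against Middle: payoffs 63, 79, 75, 42 → best response b2.
Player 2 against Bottom: payoffs 86, 56, 88, 99 → best response b4.
No profile is a mutual best response for all players.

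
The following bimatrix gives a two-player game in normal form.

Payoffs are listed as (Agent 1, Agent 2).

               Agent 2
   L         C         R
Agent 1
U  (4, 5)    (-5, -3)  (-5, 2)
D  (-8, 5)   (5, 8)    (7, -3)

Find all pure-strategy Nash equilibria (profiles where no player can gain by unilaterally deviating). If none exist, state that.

Pure-strategy Nash equilibria: (U, L) and (D, C)

Agent 1 against L: payoffs 4, -8 → best response U.
Agent 1 against C: payoffs -5, 5 → best response D.
Agent 1 against R: payoffs -5, 7 → best response D.
Agent 2 against U: payoffs 5, -3, 2 → best response L.
Agent 2 against D: payoffs 5, 8, -3 → best response C.
Mutual best responses: (U, L); (D, C).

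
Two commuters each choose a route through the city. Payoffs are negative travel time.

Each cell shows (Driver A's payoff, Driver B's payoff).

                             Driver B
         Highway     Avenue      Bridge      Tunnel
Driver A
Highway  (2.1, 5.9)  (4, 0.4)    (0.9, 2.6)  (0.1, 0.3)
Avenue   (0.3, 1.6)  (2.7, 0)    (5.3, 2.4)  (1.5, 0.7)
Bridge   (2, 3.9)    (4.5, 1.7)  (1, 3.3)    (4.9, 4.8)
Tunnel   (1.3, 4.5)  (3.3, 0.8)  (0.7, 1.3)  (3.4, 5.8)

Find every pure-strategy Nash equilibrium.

Pure-strategy Nash equilibria: (Highway, Highway); (Avenue, Bridge); (Bridge, Tunnel)

Driver A against Highway: payoffs 2.1, 0.3, 2, 1.3 → best response Highway.
Driver A against Avenue: payoffs 4, 2.7, 4.5, 3.3 → best response Bridge.
Driver A against Bridge: payoffs 0.9, 5.3, 1, 0.7 → best response Avenue.
Driver A against Tunnel: payoffs 0.1, 1.5, 4.9, 3.4 → best response Bridge.
Driver B against Highway: payoffs 5.9, 0.4, 2.6, 0.3 → best response Highway.
Driver B against Avenue: payoffs 1.6, 0, 2.4, 0.7 → best response Bridge.
Driver B against Bridge: payoffs 3.9, 1.7, 3.3, 4.8 → best response Tunnel.
Driver B against Tunnel: payoffs 4.5, 0.8, 1.3, 5.8 → best response Tunnel.
Mutual best responses: (Highway, Highway); (Avenue, Bridge); (Bridge, Tunnel).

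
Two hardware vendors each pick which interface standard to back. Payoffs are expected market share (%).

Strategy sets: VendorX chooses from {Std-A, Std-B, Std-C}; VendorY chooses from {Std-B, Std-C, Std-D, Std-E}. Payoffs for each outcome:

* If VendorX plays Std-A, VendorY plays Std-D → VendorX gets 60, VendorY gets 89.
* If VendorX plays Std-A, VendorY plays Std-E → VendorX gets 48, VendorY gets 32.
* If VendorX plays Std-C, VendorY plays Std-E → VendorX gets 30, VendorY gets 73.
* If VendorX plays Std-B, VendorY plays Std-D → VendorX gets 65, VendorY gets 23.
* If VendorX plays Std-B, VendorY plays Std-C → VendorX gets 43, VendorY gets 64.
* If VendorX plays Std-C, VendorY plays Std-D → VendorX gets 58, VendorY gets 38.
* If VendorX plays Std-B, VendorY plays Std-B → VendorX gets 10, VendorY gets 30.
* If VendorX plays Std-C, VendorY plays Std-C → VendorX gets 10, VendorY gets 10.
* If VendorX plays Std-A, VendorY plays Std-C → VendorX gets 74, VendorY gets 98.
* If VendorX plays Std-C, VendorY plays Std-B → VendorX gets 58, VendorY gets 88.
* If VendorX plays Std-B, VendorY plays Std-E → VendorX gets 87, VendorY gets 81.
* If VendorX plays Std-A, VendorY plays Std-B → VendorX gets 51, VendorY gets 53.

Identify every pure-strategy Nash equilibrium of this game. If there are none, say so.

Pure-strategy Nash equilibria: (Std-A, Std-C), (Std-B, Std-E), (Std-C, Std-B)

Check each profile: it is a Nash equilibrium iff no player can strictly gain by switching unilaterally.
(Std-A, Std-B): VendorX can switch to Std-C (51 → 58). Not NE.
(Std-A, Std-C): VendorX gets 74, best alternative 43; VendorY gets 98, best alternative 89. No profitable deviation — NE.
(Std-A, Std-D): VendorX can switch to Std-B (60 → 65). Not NE.
(Std-A, Std-E): VendorX can switch to Std-B (48 → 87). Not NE.
(Std-B, Std-B): VendorX can switch to Std-A (10 → 51). Not NE.
(Std-B, Std-C): VendorX can switch to Std-A (43 → 74). Not NE.
(Std-B, Std-D): VendorY can switch to Std-B (23 → 30). Not NE.
(Std-B, Std-E): VendorX gets 87, best alternative 48; VendorY gets 81, best alternative 64. No profitable deviation — NE.
(Std-C, Std-B): VendorX gets 58, best alternative 51; VendorY gets 88, best alternative 73. No profitable deviation — NE.
(Std-C, Std-C): VendorX can switch to Std-A (10 → 74). Not NE.
(Std-C, Std-D): VendorX can switch to Std-A (58 → 60). Not NE.
(Std-C, Std-E): VendorX can switch to Std-A (30 → 48). Not NE.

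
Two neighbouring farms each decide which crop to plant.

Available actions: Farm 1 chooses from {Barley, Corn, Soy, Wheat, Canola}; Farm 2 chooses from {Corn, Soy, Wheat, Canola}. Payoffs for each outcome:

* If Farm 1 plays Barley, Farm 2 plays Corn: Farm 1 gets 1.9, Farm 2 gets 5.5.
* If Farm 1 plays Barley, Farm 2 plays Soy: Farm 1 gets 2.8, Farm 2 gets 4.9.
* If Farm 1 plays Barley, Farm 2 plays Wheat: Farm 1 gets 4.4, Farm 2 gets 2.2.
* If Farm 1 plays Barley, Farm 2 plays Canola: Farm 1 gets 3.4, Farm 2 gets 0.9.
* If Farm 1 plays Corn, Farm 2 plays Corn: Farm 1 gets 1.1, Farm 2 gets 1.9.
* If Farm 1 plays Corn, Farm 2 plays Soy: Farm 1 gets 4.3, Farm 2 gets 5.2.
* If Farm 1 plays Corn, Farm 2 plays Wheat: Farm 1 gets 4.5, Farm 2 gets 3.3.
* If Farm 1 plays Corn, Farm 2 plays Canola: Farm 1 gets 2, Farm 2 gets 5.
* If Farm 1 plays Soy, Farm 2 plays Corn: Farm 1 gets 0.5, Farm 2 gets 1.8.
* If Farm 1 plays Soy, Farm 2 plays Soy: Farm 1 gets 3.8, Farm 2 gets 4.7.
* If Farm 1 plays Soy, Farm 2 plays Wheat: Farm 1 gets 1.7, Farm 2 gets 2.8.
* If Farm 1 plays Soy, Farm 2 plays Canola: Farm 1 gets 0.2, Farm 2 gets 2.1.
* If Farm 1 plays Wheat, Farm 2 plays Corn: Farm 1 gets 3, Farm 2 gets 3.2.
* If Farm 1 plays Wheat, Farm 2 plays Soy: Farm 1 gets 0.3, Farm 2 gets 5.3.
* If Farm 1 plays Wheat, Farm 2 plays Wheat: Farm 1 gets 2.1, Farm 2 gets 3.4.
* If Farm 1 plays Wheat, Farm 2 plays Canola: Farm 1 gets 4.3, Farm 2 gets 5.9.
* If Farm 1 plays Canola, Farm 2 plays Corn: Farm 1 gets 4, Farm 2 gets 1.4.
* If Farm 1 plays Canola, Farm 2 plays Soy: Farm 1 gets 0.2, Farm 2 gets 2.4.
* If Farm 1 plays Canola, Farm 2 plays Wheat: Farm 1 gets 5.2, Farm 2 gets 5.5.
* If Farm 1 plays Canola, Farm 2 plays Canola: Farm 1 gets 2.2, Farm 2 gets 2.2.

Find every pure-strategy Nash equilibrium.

(Barley, Corn): Farm 1 can switch to Wheat (1.9 → 3). Not NE.
(Barley, Soy): Farm 1 can switch to Corn (2.8 → 4.3). Not NE.
(Barley, Wheat): Farm 1 can switch to Corn (4.4 → 4.5). Not NE.
(Barley, Canola): Farm 1 can switch to Wheat (3.4 → 4.3). Not NE.
(Corn, Corn): Farm 1 can switch to Barley (1.1 → 1.9). Not NE.
(Corn, Soy): Farm 1 gets 4.3, best alternative 3.8; Farm 2 gets 5.2, best alternative 5. No profitable deviation — NE.
(Corn, Wheat): Farm 1 can switch to Canola (4.5 → 5.2). Not NE.
(Corn, Canola): Farm 1 can switch to Barley (2 → 3.4). Not NE.
(Soy, Corn): Farm 1 can switch to Barley (0.5 → 1.9). Not NE.
(Wheat, Canola): Farm 1 gets 4.3, best alternative 3.4; Farm 2 gets 5.9, best alternative 5.3. No profitable deviation — NE.
(Canola, Wheat): Farm 1 gets 5.2, best alternative 4.5; Farm 2 gets 5.5, best alternative 2.4. No profitable deviation — NE.
(The remaining 9 profiles each have a profitable deviation by the same check.)

The pure Nash equilibria are (Corn, Soy); (Wheat, Canola); (Canola, Wheat).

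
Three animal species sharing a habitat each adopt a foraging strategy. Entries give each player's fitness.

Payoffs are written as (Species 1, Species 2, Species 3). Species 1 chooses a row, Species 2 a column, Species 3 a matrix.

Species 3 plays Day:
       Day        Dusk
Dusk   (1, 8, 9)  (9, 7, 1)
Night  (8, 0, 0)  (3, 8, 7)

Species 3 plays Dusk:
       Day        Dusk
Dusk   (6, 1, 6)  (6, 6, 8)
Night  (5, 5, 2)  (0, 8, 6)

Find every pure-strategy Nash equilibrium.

The unique pure-strategy Nash equilibrium is (Dusk, Dusk, Dusk).

Species 1 against (Day, Day): payoffs 1, 8 → best response Night.
Species 1 against (Day, Dusk): payoffs 6, 5 → best response Dusk.
Species 1 against (Dusk, Day): payoffs 9, 3 → best response Dusk.
Species 1 against (Dusk, Dusk): payoffs 6, 0 → best response Dusk.
Species 2 against (Dusk, Day): payoffs 8, 7 → best response Day.
Species 2 against (Dusk, Dusk): payoffs 1, 6 → best response Dusk.
Species 2 against (Night, Day): payoffs 0, 8 → best response Dusk.
Species 2 against (Night, Dusk): payoffs 5, 8 → best response Dusk.
Species 3 against (Dusk, Day): payoffs 9, 6 → best response Day.
Species 3 against (Dusk, Dusk): payoffs 1, 8 → best response Dusk.
Species 3 against (Night, Day): payoffs 0, 2 → best response Dusk.
Species 3 against (Night, Dusk): payoffs 7, 6 → best response Day.
Mutual best responses: (Dusk, Dusk, Dusk).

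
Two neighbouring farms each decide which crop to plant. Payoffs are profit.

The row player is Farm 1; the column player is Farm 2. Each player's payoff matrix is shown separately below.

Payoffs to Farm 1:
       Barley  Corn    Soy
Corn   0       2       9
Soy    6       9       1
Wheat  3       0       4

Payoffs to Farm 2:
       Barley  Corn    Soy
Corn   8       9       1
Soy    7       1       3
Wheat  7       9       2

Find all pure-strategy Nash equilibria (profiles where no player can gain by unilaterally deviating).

(Soy, Barley)

For each strategy profile, look for a profitable unilateral deviation.
(Corn, Barley): Farm 1 can switch to Soy (0 → 6). Not NE.
(Corn, Corn): Farm 1 can switch to Soy (2 → 9). Not NE.
(Corn, Soy): Farm 2 can switch to Barley (1 → 8). Not NE.
(Soy, Barley): Farm 1 gets 6, best alternative 3; Farm 2 gets 7, best alternative 3. No profitable deviation — NE.
(Soy, Corn): Farm 2 can switch to Barley (1 → 7). Not NE.
(Soy, Soy): Farm 1 can switch to Corn (1 → 9). Not NE.
(Wheat, Barley): Farm 1 can switch to Soy (3 → 6). Not NE.
(The remaining 2 profiles each have a profitable deviation by the same check.)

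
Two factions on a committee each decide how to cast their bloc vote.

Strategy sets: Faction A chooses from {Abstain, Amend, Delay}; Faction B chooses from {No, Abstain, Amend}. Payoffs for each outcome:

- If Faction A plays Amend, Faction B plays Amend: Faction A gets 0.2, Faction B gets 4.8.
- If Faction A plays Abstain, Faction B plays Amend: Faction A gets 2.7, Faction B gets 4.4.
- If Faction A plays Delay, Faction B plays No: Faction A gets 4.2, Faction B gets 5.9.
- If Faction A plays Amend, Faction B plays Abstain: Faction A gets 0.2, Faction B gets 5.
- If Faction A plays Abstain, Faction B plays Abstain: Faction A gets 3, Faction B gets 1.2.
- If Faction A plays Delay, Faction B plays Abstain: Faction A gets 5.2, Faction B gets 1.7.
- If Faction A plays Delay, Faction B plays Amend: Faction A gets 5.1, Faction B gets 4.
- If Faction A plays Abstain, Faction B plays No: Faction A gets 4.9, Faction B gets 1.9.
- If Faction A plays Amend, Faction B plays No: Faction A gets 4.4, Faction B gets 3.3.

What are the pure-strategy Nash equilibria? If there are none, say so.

This game has no pure Nash equilibrium.

Faction A against No: payoffs 4.9, 4.4, 4.2 → best response Abstain.
Faction A against Abstain: payoffs 3, 0.2, 5.2 → best response Delay.
Faction A against Amend: payoffs 2.7, 0.2, 5.1 → best response Delay.
Faction B against Abstain: payoffs 1.9, 1.2, 4.4 → best response Amend.
Faction B against Amend: payoffs 3.3, 5, 4.8 → best response Abstain.
Faction B against Delay: payoffs 5.9, 1.7, 4 → best response No.
No profile is a mutual best response for all players.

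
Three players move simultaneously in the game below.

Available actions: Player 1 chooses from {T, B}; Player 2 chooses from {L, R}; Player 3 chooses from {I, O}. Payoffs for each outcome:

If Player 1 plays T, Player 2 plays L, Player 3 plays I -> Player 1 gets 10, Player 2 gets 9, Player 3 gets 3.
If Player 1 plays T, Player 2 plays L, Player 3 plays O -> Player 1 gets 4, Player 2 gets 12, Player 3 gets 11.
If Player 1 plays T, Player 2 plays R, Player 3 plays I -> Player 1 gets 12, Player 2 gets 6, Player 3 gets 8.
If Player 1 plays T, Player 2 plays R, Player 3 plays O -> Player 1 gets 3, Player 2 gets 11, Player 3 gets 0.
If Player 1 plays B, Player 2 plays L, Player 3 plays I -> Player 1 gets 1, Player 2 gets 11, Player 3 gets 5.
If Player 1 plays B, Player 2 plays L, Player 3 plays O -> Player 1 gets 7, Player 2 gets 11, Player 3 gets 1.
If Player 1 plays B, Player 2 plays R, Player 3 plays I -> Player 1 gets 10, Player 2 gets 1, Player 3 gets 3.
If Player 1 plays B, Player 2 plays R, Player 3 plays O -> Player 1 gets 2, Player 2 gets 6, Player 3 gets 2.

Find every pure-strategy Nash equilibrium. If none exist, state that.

Player 1 against (L, I): payoffs 10, 1 → best response T.
Player 1 against (L, O): payoffs 4, 7 → best response B.
Player 1 against (R, I): payoffs 12, 10 → best response T.
Player 1 against (R, O): payoffs 3, 2 → best response T.
Player 2 against (T, I): payoffs 9, 6 → best response L.
Player 2 against (T, O): payoffs 12, 11 → best response L.
Player 2 against (B, I): payoffs 11, 1 → best response L.
Player 2 against (B, O): payoffs 11, 6 → best response L.
Player 3 against (T, L): payoffs 3, 11 → best response O.
Player 3 against (T, R): payoffs 8, 0 → best response I.
Player 3 against (B, L): payoffs 5, 1 → best response I.
Player 3 against (B, R): payoffs 3, 2 → best response I.
No profile is a mutual best response for all players.

There is no pure-strategy Nash equilibrium.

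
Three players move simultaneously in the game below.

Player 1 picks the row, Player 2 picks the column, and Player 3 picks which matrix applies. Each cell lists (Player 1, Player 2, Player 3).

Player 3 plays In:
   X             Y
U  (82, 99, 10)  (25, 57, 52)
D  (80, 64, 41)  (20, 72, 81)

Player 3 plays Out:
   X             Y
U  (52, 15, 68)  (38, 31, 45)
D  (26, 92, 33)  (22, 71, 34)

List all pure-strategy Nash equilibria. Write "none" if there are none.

Player 1 against (X, In): payoffs 82, 80 → best response U.
Player 1 against (X, Out): payoffs 52, 26 → best response U.
Player 1 against (Y, In): payoffs 25, 20 → best response U.
Player 1 against (Y, Out): payoffs 38, 22 → best response U.
Player 2 against (U, In): payoffs 99, 57 → best response X.
Player 2 against (U, Out): payoffs 15, 31 → best response Y.
Player 2 against (D, In): payoffs 64, 72 → best response Y.
Player 2 against (D, Out): payoffs 92, 71 → best response X.
Player 3 against (U, X): payoffs 10, 68 → best response Out.
Player 3 against (U, Y): payoffs 52, 45 → best response In.
Player 3 against (D, X): payoffs 41, 33 → best response In.
Player 3 against (D, Y): payoffs 81, 34 → best response In.
No profile is a mutual best response for all players.

There is no pure-strategy Nash equilibrium.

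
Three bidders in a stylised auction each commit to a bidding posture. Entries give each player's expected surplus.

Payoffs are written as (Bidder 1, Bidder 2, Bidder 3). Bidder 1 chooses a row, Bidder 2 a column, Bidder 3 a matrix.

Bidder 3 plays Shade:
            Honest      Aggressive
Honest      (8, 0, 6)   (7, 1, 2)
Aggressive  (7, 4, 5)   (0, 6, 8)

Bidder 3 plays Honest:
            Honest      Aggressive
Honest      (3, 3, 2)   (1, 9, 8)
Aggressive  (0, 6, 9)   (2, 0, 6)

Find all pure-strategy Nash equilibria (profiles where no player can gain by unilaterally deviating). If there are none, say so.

Bidder 1 against (Honest, Shade): payoffs 8, 7 → best response Honest.
Bidder 1 against (Honest, Honest): payoffs 3, 0 → best response Honest.
Bidder 1 against (Aggressive, Shade): payoffs 7, 0 → best response Honest.
Bidder 1 against (Aggressive, Honest): payoffs 1, 2 → best response Aggressive.
Bidder 2 against (Honest, Shade): payoffs 0, 1 → best response Aggressive.
Bidder 2 against (Honest, Honest): payoffs 3, 9 → best response Aggressive.
Bidder 2 against (Aggressive, Shade): payoffs 4, 6 → best response Aggressive.
Bidder 2 against (Aggressive, Honest): payoffs 6, 0 → best response Honest.
Bidder 3 against (Honest, Honest): payoffs 6, 2 → best response Shade.
Bidder 3 against (Honest, Aggressive): payoffs 2, 8 → best response Honest.
Bidder 3 against (Aggressive, Honest): payoffs 5, 9 → best response Honest.
Bidder 3 against (Aggressive, Aggressive): payoffs 8, 6 → best response Shade.
No profile is a mutual best response for all players.

No pure-strategy Nash equilibrium.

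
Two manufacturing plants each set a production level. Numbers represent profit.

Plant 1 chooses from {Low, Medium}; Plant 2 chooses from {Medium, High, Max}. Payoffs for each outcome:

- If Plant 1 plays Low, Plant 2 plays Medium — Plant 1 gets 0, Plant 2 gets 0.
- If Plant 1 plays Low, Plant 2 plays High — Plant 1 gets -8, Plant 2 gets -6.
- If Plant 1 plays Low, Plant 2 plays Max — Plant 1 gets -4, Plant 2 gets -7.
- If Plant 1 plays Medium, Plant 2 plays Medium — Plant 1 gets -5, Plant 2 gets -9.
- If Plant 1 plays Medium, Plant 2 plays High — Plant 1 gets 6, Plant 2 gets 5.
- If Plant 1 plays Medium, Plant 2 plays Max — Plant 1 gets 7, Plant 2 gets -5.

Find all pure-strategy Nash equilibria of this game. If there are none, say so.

(Low, Medium): Plant 1 gets 0, best alternative -5; Plant 2 gets 0, best alternative -6. No profitable deviation — NE.
(Low, High): Plant 1 can switch to Medium (-8 → 6). Not NE.
(Low, Max): Plant 1 can switch to Medium (-4 → 7). Not NE.
(Medium, Medium): Plant 1 can switch to Low (-5 → 0). Not NE.
(Medium, High): Plant 1 gets 6, best alternative -8; Plant 2 gets 5, best alternative -5. No profitable deviation — NE.
(Medium, Max): Plant 2 can switch to High (-5 → 5). Not NE.

(Low, Medium), (Medium, High)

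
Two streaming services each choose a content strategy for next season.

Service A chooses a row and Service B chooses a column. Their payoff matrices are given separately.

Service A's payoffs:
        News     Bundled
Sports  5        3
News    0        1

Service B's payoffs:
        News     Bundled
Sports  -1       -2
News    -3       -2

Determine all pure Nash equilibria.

(Sports, News): Service A gets 5, best alternative 0; Service B gets -1, best alternative -2. No profitable deviation — NE.
(Sports, Bundled): Service B can switch to News (-2 → -1). Not NE.
(News, News): Service A can switch to Sports (0 → 5). Not NE.
(News, Bundled): Service A can switch to Sports (1 → 3). Not NE.

(Sports, News)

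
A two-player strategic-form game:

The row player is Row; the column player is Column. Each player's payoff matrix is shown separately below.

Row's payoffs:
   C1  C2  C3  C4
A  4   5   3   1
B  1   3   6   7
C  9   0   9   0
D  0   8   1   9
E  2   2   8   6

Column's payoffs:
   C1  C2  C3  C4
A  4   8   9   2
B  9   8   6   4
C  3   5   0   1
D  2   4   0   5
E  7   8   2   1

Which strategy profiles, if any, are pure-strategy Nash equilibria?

The unique pure-strategy Nash equilibrium is (D, C4).

Mark each player's best response to every combination of opponents' strategies; a profile where every player is best-responding is a pure Nash equilibrium.
Row against C1: payoffs 4, 1, 9, 0, 2 → best response C.
Row against C2: payoffs 5, 3, 0, 8, 2 → best response D.
Row against C3: payoffs 3, 6, 9, 1, 8 → best response C.
Row against C4: payoffs 1, 7, 0, 9, 6 → best response D.
Column against A: payoffs 4, 8, 9, 2 → best response C3.
Column against B: payoffs 9, 8, 6, 4 → best response C1.
Column against C: payoffs 3, 5, 0, 1 → best response C2.
Column against D: payoffs 2, 4, 0, 5 → best response C4.
Column against E: payoffs 7, 8, 2, 1 → best response C2.
Mutual best responses: (D, C4).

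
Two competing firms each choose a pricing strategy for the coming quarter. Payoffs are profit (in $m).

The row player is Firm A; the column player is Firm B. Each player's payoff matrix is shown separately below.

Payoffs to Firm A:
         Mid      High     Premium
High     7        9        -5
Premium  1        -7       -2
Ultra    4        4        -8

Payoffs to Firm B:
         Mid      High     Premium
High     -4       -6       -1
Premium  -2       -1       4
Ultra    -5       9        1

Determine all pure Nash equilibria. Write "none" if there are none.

(Premium, Premium)

For each strategy profile, look for a profitable unilateral deviation.
(High, Mid): Firm B can switch to Premium (-4 → -1). Not NE.
(High, High): Firm B can switch to Mid (-6 → -4). Not NE.
(High, Premium): Firm A can switch to Premium (-5 → -2). Not NE.
(Premium, Mid): Firm A can switch to High (1 → 7). Not NE.
(Premium, High): Firm A can switch to High (-7 → 9). Not NE.
(Premium, Premium): Firm A gets -2, best alternative -5; Firm B gets 4, best alternative -1. No profitable deviation — NE.
(Ultra, Mid): Firm A can switch to High (4 → 7). Not NE.
(Ultra, High): Firm A can switch to High (4 → 9). Not NE.
(Ultra, Premium): Firm A can switch to High (-8 → -5). Not NE.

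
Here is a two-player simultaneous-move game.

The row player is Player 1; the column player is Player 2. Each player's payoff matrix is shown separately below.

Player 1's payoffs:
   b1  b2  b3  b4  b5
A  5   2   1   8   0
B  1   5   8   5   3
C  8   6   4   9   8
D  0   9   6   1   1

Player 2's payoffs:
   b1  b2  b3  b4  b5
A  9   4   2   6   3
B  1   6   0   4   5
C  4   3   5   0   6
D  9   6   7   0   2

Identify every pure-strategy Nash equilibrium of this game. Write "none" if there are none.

Pure NE: (C, b5)

For each strategy profile, look for a profitable unilateral deviation.
(A, b1): Player 1 can switch to C (5 → 8). Not NE.
(A, b2): Player 1 can switch to B (2 → 5). Not NE.
(A, b3): Player 1 can switch to B (1 → 8). Not NE.
(A, b4): Player 1 can switch to C (8 → 9). Not NE.
(A, b5): Player 1 can switch to B (0 → 3). Not NE.
(B, b1): Player 1 can switch to A (1 → 5). Not NE.
(B, b2): Player 1 can switch to C (5 → 6). Not NE.
(B, b3): Player 2 can switch to b1 (0 → 1). Not NE.
(B, b4): Player 1 can switch to A (5 → 8). Not NE.
(B, b5): Player 1 can switch to C (3 → 8). Not NE.
(C, b5): Player 1 gets 8, best alternative 3; Player 2 gets 6, best alternative 5. No profitable deviation — NE.
(The remaining 9 profiles each have a profitable deviation by the same check.)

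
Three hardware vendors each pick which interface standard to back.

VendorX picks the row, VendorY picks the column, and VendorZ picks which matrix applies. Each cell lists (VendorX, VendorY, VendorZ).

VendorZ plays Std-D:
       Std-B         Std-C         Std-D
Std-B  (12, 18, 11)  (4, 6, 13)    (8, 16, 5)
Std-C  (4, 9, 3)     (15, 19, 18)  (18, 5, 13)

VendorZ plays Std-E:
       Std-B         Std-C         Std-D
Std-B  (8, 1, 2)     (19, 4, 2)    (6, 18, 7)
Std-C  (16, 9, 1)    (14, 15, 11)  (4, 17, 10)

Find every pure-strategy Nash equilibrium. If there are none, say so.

For each strategy profile, look for a profitable unilateral deviation.
(Std-B, Std-B, Std-D): VendorX gets 12, best alternative 4; VendorY gets 18, best alternative 16; VendorZ gets 11, best alternative 2. No profitable deviation — NE.
(Std-B, Std-B, Std-E): VendorX can switch to Std-C (8 → 16). Not NE.
(Std-B, Std-C, Std-D): VendorX can switch to Std-C (4 → 15). Not NE.
(Std-B, Std-C, Std-E): VendorY can switch to Std-D (4 → 18). Not NE.
(Std-B, Std-D, Std-D): VendorX can switch to Std-C (8 → 18). Not NE.
(Std-B, Std-D, Std-E): VendorX gets 6, best alternative 4; VendorY gets 18, best alternative 4; VendorZ gets 7, best alternative 5. No profitable deviation — NE.
(Std-C, Std-B, Std-D): VendorX can switch to Std-B (4 → 12). Not NE.
(Std-C, Std-B, Std-E): VendorY can switch to Std-C (9 → 15). Not NE.
(Std-C, Std-C, Std-D): VendorX gets 15, best alternative 4; VendorY gets 19, best alternative 9; VendorZ gets 18, best alternative 11. No profitable deviation — NE.
(Std-C, Std-C, Std-E): VendorX can switch to Std-B (14 → 19). Not NE.
(Std-C, Std-D, Std-D): VendorY can switch to Std-B (5 → 9). Not NE.
(The remaining 1 profile has a profitable deviation by the same check.)

The pure Nash equilibria are (Std-B, Std-B, Std-D), (Std-B, Std-D, Std-E), (Std-C, Std-C, Std-D).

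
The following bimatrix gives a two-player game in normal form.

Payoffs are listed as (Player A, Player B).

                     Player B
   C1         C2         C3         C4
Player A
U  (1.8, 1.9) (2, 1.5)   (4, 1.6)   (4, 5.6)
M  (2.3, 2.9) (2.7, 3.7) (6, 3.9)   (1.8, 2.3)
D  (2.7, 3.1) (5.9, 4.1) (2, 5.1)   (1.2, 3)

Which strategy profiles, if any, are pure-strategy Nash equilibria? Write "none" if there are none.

(U, C1): Player A can switch to M (1.8 → 2.3). Not NE.
(U, C2): Player A can switch to M (2 → 2.7). Not NE.
(U, C3): Player A can switch to M (4 → 6). Not NE.
(U, C4): Player A gets 4, best alternative 1.8; Player B gets 5.6, best alternative 1.9. No profitable deviation — NE.
(M, C1): Player A can switch to D (2.3 → 2.7). Not NE.
(M, C2): Player A can switch to D (2.7 → 5.9). Not NE.
(M, C3): Player A gets 6, best alternative 4; Player B gets 3.9, best alternative 3.7. No profitable deviation — NE.
(M, C4): Player A can switch to U (1.8 → 4). Not NE.
(D, C1): Player B can switch to C2 (3.1 → 4.1). Not NE.
(D, C2): Player B can switch to C3 (4.1 → 5.1). Not NE.
(D, C3): Player A can switch to U (2 → 4). Not NE.
(D, C4): Player A can switch to U (1.2 → 4). Not NE.

(U, C4), (M, C3)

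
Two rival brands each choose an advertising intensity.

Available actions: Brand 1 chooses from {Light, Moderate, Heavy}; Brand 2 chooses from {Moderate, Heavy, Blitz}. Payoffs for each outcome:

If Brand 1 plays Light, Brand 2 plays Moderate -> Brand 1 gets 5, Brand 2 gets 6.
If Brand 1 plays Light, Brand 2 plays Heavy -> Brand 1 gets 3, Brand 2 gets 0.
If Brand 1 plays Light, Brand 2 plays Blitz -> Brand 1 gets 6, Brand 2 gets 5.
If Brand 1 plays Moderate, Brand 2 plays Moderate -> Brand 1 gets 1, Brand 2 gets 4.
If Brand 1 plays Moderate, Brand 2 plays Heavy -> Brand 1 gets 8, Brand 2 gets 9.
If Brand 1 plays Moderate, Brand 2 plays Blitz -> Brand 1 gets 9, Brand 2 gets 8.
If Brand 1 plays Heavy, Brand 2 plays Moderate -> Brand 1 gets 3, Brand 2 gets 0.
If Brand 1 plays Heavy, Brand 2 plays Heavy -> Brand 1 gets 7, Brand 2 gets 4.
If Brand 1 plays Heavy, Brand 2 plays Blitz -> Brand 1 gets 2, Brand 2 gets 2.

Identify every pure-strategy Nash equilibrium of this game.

(Light, Moderate): Brand 1 gets 5, best alternative 3; Brand 2 gets 6, best alternative 5. No profitable deviation — NE.
(Light, Heavy): Brand 1 can switch to Moderate (3 → 8). Not NE.
(Light, Blitz): Brand 1 can switch to Moderate (6 → 9). Not NE.
(Moderate, Moderate): Brand 1 can switch to Light (1 → 5). Not NE.
(Moderate, Heavy): Brand 1 gets 8, best alternative 7; Brand 2 gets 9, best alternative 8. No profitable deviation — NE.
(Moderate, Blitz): Brand 2 can switch to Heavy (8 → 9). Not NE.
(Heavy, Moderate): Brand 1 can switch to Light (3 → 5). Not NE.
(Heavy, Heavy): Brand 1 can switch to Moderate (7 → 8). Not NE.
(Heavy, Blitz): Brand 1 can switch to Light (2 → 6). Not NE.

(Light, Moderate), (Moderate, Heavy)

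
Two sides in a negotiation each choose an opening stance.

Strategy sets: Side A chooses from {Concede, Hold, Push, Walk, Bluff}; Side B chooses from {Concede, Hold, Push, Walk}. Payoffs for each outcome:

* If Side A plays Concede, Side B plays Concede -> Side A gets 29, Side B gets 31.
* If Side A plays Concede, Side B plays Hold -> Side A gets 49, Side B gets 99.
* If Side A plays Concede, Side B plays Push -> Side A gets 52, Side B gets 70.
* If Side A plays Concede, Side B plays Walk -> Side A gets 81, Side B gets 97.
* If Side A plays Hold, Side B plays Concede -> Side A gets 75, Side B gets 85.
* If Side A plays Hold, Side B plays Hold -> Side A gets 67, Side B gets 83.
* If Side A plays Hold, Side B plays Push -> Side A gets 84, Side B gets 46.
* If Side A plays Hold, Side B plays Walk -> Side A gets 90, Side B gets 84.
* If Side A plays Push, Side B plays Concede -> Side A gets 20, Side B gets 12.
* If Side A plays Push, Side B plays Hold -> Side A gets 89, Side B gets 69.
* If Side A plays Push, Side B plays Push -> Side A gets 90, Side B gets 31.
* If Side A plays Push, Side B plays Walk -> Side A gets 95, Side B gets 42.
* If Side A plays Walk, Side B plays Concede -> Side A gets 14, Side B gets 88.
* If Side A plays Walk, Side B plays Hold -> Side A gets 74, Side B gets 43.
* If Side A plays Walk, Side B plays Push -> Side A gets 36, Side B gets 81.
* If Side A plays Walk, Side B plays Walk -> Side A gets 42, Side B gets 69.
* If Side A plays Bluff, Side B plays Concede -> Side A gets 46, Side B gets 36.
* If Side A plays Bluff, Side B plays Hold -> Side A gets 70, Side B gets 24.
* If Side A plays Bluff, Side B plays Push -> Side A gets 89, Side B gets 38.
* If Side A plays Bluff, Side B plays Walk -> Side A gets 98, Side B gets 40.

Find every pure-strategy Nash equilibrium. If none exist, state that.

Pure-strategy Nash equilibria: (Hold, Concede), (Push, Hold), (Bluff, Walk)

For each player, find the best response to each opponent profile; mutual best responses are the pure NE.
Side A against Concede: payoffs 29, 75, 20, 14, 46 → best response Hold.
Side A against Hold: payoffs 49, 67, 89, 74, 70 → best response Push.
Side A against Push: payoffs 52, 84, 90, 36, 89 → best response Push.
Side A against Walk: payoffs 81, 90, 95, 42, 98 → best response Bluff.
Side B against Concede: payoffs 31, 99, 70, 97 → best response Hold.
Side B against Hold: payoffs 85, 83, 46, 84 → best response Concede.
Side B against Push: payoffs 12, 69, 31, 42 → best response Hold.
Side B against Walk: payoffs 88, 43, 81, 69 → best response Concede.
Side B against Bluff: payoffs 36, 24, 38, 40 → best response Walk.
Mutual best responses: (Hold, Concede); (Push, Hold); (Bluff, Walk).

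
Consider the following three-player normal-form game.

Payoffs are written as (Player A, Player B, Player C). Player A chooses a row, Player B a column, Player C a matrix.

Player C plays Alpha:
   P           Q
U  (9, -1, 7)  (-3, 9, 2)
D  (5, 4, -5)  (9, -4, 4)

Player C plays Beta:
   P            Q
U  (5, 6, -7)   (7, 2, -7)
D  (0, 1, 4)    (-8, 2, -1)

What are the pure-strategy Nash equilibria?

This game has no pure Nash equilibrium.

Mark each player's best response to every combination of opponents' strategies; a profile where every player is best-responding is a pure Nash equilibrium.
Player A against (P, Alpha): payoffs 9, 5 → best response U.
Player A against (P, Beta): payoffs 5, 0 → best response U.
Player A against (Q, Alpha): payoffs -3, 9 → best response D.
Player A against (Q, Beta): payoffs 7, -8 → best response U.
Player B against (U, Alpha): payoffs -1, 9 → best response Q.
Player B against (U, Beta): payoffs 6, 2 → best response P.
Player B against (D, Alpha): payoffs 4, -4 → best response P.
Player B against (D, Beta): payoffs 1, 2 → best response Q.
Player C against (U, P): payoffs 7, -7 → best response Alpha.
Player C against (U, Q): payoffs 2, -7 → best response Alpha.
Player C against (D, P): payoffs -5, 4 → best response Beta.
Player C against (D, Q): payoffs 4, -1 → best response Alpha.
No profile is a mutual best response for all players.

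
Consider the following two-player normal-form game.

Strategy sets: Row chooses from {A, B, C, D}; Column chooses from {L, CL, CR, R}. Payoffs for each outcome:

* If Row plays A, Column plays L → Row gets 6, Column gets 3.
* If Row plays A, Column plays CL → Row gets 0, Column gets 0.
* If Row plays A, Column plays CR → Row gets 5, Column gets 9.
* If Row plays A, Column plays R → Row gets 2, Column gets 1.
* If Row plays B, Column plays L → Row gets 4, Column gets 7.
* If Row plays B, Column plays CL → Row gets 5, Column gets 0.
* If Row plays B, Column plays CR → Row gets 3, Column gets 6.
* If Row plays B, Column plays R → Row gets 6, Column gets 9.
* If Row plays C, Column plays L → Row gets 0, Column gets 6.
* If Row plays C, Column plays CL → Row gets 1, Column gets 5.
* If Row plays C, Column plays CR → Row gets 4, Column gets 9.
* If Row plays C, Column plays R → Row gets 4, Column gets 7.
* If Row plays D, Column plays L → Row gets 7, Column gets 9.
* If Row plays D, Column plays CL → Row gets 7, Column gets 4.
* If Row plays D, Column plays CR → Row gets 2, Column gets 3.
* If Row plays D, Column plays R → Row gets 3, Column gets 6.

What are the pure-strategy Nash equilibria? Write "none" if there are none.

Row against L: payoffs 6, 4, 0, 7 → best response D.
Row against CL: payoffs 0, 5, 1, 7 → best response D.
Row against CR: payoffs 5, 3, 4, 2 → best response A.
Row against R: payoffs 2, 6, 4, 3 → best response B.
Column against A: payoffs 3, 0, 9, 1 → best response CR.
Column against B: payoffs 7, 0, 6, 9 → best response R.
Column against C: payoffs 6, 5, 9, 7 → best response CR.
Column against D: payoffs 9, 4, 3, 6 → best response L.
Mutual best responses: (A, CR); (B, R); (D, L).

Pure-strategy Nash equilibria: (A, CR), (B, R), (D, L)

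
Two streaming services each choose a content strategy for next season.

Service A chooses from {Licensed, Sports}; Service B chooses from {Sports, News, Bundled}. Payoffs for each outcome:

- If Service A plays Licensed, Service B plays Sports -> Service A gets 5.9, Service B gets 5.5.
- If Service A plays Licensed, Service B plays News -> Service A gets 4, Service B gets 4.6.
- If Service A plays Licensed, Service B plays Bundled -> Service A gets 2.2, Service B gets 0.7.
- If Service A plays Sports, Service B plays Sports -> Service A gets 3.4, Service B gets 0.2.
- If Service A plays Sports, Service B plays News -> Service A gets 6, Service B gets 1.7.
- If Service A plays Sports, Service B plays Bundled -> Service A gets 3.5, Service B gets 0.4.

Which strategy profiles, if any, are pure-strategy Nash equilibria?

(Licensed, Sports), (Sports, News)

(Licensed, Sports): Service A gets 5.9, best alternative 3.4; Service B gets 5.5, best alternative 4.6. No profitable deviation — NE.
(Licensed, News): Service A can switch to Sports (4 → 6). Not NE.
(Licensed, Bundled): Service A can switch to Sports (2.2 → 3.5). Not NE.
(Sports, Sports): Service A can switch to Licensed (3.4 → 5.9). Not NE.
(Sports, News): Service A gets 6, best alternative 4; Service B gets 1.7, best alternative 0.4. No profitable deviation — NE.
(Sports, Bundled): Service B can switch to News (0.4 → 1.7). Not NE.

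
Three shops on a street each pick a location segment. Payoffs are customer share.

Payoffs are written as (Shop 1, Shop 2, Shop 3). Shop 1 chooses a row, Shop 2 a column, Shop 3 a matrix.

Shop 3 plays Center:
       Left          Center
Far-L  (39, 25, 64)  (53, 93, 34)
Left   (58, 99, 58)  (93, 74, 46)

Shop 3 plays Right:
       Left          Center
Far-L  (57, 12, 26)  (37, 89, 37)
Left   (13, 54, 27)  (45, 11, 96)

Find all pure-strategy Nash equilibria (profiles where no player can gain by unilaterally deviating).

(Left, Left, Center)

Shop 1 against (Left, Center): payoffs 39, 58 → best response Left.
Shop 1 against (Left, Right): payoffs 57, 13 → best response Far-L.
Shop 1 against (Center, Center): payoffs 53, 93 → best response Left.
Shop 1 against (Center, Right): payoffs 37, 45 → best response Left.
Shop 2 against (Far-L, Center): payoffs 25, 93 → best response Center.
Shop 2 against (Far-L, Right): payoffs 12, 89 → best response Center.
Shop 2 against (Left, Center): payoffs 99, 74 → best response Left.
Shop 2 against (Left, Right): payoffs 54, 11 → best response Left.
Shop 3 against (Far-L, Left): payoffs 64, 26 → best response Center.
Shop 3 against (Far-L, Center): payoffs 34, 37 → best response Right.
Shop 3 against (Left, Left): payoffs 58, 27 → best response Center.
Shop 3 against (Left, Center): payoffs 46, 96 → best response Right.
Mutual best responses: (Left, Left, Center).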